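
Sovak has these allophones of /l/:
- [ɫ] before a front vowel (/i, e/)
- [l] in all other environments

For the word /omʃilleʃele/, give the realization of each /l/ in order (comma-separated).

Occurrence 1 (position 5): no conditioning environment matches → elsewhere allophone [l].
Occurrence 2 (position 6): before a front vowel (/i, e/) → [ɫ].
Occurrence 3 (position 10): before a front vowel (/i, e/) → [ɫ].

[l], [ɫ], [ɫ]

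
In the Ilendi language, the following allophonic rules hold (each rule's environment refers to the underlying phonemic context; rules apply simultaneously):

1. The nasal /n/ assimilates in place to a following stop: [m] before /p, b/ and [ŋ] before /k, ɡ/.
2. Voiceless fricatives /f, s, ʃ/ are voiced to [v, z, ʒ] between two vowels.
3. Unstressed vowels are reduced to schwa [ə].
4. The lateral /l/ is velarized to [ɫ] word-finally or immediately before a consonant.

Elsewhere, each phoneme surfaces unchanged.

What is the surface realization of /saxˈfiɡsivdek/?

/s/ (word-initial) is in the target of rule 2 but the environment (between two vowels) is not met → [s].
Rule 3 applies to /a/ (between /s/ and /x/: in an unstressed syllable) → [ə].
/x/ stays [x].
/f/ (between /x/ and /i/) is in the target of rule 2 but the environment (between two vowels) is not met → [f].
/i/ (between /f/ and /ɡ/) fails the environment for rule 3, so it stays [i].
/ɡ/ — not in any rule's target class → [ɡ].
/s/ (between /ɡ/ and /i/) fails the environment for rule 2, so it stays [s].
/i/ (between /s/ and /v/): in an unstressed syllable, so rule 3 applies → [ə].
/v/ — not in any rule's target class → [v].
/d/ — not in any rule's target class → [d].
/e/ — between /d/ and /k/, in an unstressed syllable — surfaces as [ə] (rule 3).
/k/ (word-final): no rule targets it → [k].

[səxˈfiɡsəvdək]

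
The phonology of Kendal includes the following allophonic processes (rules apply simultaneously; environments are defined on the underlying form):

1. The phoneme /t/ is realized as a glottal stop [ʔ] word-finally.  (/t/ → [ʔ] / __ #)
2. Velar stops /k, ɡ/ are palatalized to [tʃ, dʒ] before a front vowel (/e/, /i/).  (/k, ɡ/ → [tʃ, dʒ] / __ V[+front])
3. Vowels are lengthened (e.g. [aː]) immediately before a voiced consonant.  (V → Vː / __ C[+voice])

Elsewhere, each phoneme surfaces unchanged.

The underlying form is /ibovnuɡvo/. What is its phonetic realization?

/i/ — word-initial, before a voiced consonant — surfaces as [iː] (rule 3).
/o/ (between /b/ and /v/): before a voiced consonant, so rule 3 applies → [oː].
/u/ — between /n/ and /ɡ/, before a voiced consonant — surfaces as [uː] (rule 3).
/ɡ/ — between /u/ and /v/; rule 2 does not apply here → [ɡ].
/o/ (word-final) fails the environment for rule 3, so it stays [o].

[iːboːvnuːɡvo]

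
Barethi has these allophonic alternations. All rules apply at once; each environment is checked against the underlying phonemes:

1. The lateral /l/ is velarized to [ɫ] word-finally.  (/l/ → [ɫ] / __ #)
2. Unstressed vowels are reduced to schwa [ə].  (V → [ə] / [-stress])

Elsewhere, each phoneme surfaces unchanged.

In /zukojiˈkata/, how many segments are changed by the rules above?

4

Segments that undergo a rule: /u/ → [ə] (rule 2); /o/ → [ə] (rule 2); /i/ → [ə] (rule 2); /a/ → [ə] (rule 2).
All other segments surface unchanged.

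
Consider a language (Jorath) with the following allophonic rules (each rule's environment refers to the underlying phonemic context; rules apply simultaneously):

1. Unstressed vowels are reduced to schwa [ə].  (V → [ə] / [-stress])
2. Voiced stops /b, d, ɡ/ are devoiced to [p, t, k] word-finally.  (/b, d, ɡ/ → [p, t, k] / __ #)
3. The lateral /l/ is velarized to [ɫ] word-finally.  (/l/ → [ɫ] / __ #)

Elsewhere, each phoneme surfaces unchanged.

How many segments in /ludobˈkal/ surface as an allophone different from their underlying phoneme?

Segments that undergo a rule: /u/ → [ə] (rule 1); /o/ → [ə] (rule 1); /l/ → [ɫ] (rule 3).
All other segments surface unchanged.

3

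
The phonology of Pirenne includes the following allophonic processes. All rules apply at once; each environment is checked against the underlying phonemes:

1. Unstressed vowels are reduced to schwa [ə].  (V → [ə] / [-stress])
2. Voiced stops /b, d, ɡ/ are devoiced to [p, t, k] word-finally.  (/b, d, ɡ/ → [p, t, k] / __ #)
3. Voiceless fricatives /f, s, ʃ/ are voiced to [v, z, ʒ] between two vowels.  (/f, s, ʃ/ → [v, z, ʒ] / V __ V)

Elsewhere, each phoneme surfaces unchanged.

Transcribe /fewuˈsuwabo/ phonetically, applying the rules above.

/f/ (word-initial): rule 3 targets it, but not between two vowels → unchanged [f].
/e/ meets the environment for rule 1 (in an unstressed syllable) → [ə].
/w/ — not in any rule's target class → [w].
/u/ (between /w/ and /s/) occurs in an unstressed syllable → [ə] by rule 1.
Rule 3 applies to /s/ (between /u/ and /u/: between two vowels) → [z].
/u/ (between /s/ and /w/) is in the target of rule 1 but the environment (in an unstressed syllable) is not met → [u].
/w/ (between /u/ and /a/) is unaffected → [w].
/a/ meets the environment for rule 1 (in an unstressed syllable) → [ə].
/b/ (between /a/ and /o/) fails the environment for rule 2, so it stays [b].
Rule 1 applies to /o/ (word-final: in an unstressed syllable) → [ə].

[fəwəˈzuwəbə]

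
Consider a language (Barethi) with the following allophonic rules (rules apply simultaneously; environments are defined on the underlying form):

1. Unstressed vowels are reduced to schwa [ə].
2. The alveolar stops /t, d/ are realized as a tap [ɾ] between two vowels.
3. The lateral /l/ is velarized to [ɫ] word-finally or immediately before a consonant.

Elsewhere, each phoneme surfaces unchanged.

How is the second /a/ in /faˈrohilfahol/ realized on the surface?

/a/ — between /f/ and /h/, in an unstressed syllable — surfaces as [ə] (rule 1).

[ə]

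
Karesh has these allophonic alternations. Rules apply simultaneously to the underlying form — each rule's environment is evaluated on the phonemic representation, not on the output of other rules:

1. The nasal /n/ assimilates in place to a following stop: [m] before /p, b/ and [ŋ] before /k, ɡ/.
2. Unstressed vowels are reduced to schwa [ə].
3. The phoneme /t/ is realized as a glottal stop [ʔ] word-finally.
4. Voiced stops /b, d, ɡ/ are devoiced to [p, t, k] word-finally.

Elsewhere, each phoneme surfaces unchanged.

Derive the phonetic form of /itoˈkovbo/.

/i/ meets the environment for rule 2 (in an unstressed syllable) → [ə].
/t/ — between /i/ and /o/; rule 3 does not apply here → [t].
/o/ — between /t/ and /k/, in an unstressed syllable — surfaces as [ə] (rule 2).
/k/ (between /o/ and /o/): no rule targets it → [k].
/o/ (between /k/ and /v/) is in the target of rule 2 but the environment (in an unstressed syllable) is not met → [o].
/v/ (between /o/ and /b/) is unaffected → [v].
/b/ (between /v/ and /o/) is in the target of rule 4 but the environment (word-finally) is not met → [b].
/o/ — word-final, in an unstressed syllable — surfaces as [ə] (rule 2).

[ətəˈkovbə]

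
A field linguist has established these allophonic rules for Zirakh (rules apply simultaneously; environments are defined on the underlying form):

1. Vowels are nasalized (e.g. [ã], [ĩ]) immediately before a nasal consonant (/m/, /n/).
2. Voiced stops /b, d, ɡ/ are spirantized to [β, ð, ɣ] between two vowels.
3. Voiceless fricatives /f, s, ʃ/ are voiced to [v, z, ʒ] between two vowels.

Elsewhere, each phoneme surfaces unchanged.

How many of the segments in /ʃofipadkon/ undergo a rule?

Segments that undergo a rule: /f/ → [v] (rule 3); /o/ → [õ] (rule 1).
All other segments surface unchanged.

2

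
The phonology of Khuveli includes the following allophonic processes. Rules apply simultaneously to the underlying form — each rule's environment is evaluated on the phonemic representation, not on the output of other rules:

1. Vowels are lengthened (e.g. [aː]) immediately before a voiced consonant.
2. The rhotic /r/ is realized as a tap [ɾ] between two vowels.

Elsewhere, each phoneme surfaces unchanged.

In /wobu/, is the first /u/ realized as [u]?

Yes

/u/ (word-final): rule 1 targets it, but not before a voiced consonant → unchanged [u].
The actual realization is [u], which matches [u].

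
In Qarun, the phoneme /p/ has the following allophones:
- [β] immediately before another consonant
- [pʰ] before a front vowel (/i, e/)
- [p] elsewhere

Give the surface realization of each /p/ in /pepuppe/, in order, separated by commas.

Occurrence 1 (position 1): before a front vowel (/i, e/) → [pʰ].
Occurrence 2 (position 3): no conditioning environment matches → elsewhere allophone [p].
Occurrence 3 (position 5): immediately before another consonant → [β].
Occurrence 4 (position 6): before a front vowel (/i, e/) → [pʰ].

[pʰ], [p], [β], [pʰ]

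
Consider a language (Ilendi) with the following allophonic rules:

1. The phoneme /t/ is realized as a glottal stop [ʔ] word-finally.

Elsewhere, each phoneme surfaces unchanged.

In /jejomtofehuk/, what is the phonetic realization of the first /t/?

[t]

/t/ (between /m/ and /o/) is in the target of rule 1 but the environment (word-finally) is not met → [t].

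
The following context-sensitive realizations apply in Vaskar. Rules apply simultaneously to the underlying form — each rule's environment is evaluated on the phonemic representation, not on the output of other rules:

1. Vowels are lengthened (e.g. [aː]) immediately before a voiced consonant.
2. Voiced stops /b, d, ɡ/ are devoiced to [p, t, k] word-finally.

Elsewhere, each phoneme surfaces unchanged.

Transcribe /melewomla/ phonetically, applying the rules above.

[meːleːwoːmla]

/m/ — not in any rule's target class → [m].
/e/ (between /m/ and /l/): before a voiced consonant, so rule 1 applies → [eː].
/l/ stays [l].
/e/ — between /l/ and /w/, before a voiced consonant — surfaces as [eː] (rule 1).
/w/ (between /e/ and /o/): no rule targets it → [w].
/o/ meets the environment for rule 1 (before a voiced consonant) → [oː].
/m/ (between /o/ and /l/) is unaffected → [m].
/l/ stays [l].
/a/ — word-final; rule 1 does not apply here → [a].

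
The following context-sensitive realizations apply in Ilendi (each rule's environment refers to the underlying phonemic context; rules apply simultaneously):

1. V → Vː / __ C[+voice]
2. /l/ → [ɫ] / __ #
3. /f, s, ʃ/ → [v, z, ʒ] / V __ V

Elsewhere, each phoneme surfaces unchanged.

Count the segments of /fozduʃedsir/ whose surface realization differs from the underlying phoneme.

Segments that undergo a rule: /o/ → [oː] (rule 1); /ʃ/ → [ʒ] (rule 3); /e/ → [eː] (rule 1); /i/ → [iː] (rule 1).
All other segments surface unchanged.

4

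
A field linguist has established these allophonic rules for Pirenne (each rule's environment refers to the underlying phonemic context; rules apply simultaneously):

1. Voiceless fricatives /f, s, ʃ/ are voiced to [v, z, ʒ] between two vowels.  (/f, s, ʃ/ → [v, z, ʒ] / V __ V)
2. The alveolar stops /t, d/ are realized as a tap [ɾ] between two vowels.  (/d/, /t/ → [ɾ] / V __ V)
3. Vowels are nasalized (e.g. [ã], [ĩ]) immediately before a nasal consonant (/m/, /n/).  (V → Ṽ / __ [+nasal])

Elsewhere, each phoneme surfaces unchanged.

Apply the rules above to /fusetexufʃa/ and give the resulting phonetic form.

/f/ — word-initial; rule 1 does not apply here → [f].
/u/ (between /f/ and /s/): rule 3 targets it, but not before a nasal consonant → unchanged [u].
/s/ meets the environment for rule 1 (between two vowels) → [z].
/e/ (between /s/ and /t/): rule 3 targets it, but not before a nasal consonant → unchanged [e].
/t/ (between /e/ and /e/) occurs between two vowels → [ɾ] by rule 2.
/e/ (between /t/ and /x/) is in the target of rule 3 but the environment (before a nasal consonant) is not met → [e].
/x/ — not in any rule's target class → [x].
/u/ — between /x/ and /f/; rule 3 does not apply here → [u].
/f/ — between /u/ and /ʃ/; rule 1 does not apply here → [f].
/ʃ/ (between /f/ and /a/) fails the environment for rule 1, so it stays [ʃ].
/a/ (word-final): rule 3 targets it, but not before a nasal consonant → unchanged [a].

[fuzeɾexufʃa]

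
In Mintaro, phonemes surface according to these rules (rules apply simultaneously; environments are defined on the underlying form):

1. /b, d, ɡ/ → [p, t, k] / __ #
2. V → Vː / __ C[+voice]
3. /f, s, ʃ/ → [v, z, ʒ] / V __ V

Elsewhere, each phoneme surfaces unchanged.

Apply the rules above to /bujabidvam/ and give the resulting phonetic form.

[buːjaːbiːdvaːm]

/b/ (word-initial) is in the target of rule 1 but the environment (word-finally) is not met → [b].
/u/ (between /b/ and /j/) occurs before a voiced consonant → [uː] by rule 2.
/j/ (between /u/ and /a/) is unaffected → [j].
/a/ (between /j/ and /b/): before a voiced consonant, so rule 2 applies → [aː].
/b/ (between /a/ and /i/): rule 1 targets it, but not word-finally → unchanged [b].
/i/ (between /b/ and /d/) occurs before a voiced consonant → [iː] by rule 2.
/d/ (between /i/ and /v/) is in the target of rule 1 but the environment (word-finally) is not met → [d].
/v/ stays [v].
/a/ (between /v/ and /m/): before a voiced consonant, so rule 2 applies → [aː].
/m/ — not in any rule's target class → [m].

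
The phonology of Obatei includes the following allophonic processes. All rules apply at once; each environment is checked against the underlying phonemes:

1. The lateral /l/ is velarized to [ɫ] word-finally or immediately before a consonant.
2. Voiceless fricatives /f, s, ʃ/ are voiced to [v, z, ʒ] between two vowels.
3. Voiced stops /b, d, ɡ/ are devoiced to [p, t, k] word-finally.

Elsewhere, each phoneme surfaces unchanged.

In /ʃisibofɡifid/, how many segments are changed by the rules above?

3

Segments that undergo a rule: /s/ → [z] (rule 2); /f/ → [v] (rule 2); /d/ → [t] (rule 3).
All other segments surface unchanged.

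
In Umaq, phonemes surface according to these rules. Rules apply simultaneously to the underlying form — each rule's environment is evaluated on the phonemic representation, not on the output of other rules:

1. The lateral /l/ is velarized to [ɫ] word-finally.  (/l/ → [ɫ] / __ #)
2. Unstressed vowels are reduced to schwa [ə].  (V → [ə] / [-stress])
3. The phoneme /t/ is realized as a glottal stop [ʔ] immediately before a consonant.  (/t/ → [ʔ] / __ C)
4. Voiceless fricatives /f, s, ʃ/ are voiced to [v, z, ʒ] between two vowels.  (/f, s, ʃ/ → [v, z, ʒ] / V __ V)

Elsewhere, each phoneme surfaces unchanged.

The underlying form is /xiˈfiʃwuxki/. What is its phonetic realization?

[xəˈviʃwəxkə]

/i/ — between /x/ and /f/, in an unstressed syllable — surfaces as [ə] (rule 2).
/f/ — between /i/ and /i/, between two vowels — surfaces as [v] (rule 4).
/i/ — between /f/ and /ʃ/; rule 2 does not apply here → [i].
/ʃ/ (between /i/ and /w/): rule 4 targets it, but not between two vowels → unchanged [ʃ].
Rule 2 applies to /u/ (between /w/ and /x/: in an unstressed syllable) → [ə].
Rule 2 applies to /i/ (word-final: in an unstressed syllable) → [ə].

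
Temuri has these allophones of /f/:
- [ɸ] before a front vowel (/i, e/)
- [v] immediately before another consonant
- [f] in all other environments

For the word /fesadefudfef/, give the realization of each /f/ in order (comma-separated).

[ɸ], [f], [ɸ], [f]

Occurrence 1 (position 1): before a front vowel (/i, e/) → [ɸ].
Occurrence 2 (position 7): no conditioning environment matches → elsewhere allophone [f].
Occurrence 3 (position 10): before a front vowel (/i, e/) → [ɸ].
Occurrence 4 (position 12): no conditioning environment matches → elsewhere allophone [f].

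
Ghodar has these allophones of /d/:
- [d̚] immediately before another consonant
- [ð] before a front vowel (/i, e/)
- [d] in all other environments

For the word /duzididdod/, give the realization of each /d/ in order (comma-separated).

Occurrence 1 (position 1): no conditioning environment matches → elsewhere allophone [d].
Occurrence 2 (position 5): before a front vowel (/i, e/) → [ð].
Occurrence 3 (position 7): immediately before another consonant → [d̚].
Occurrence 4 (position 8): no conditioning environment matches → elsewhere allophone [d].
Occurrence 5 (position 10): no conditioning environment matches → elsewhere allophone [d].

[d], [ð], [d̚], [d], [d]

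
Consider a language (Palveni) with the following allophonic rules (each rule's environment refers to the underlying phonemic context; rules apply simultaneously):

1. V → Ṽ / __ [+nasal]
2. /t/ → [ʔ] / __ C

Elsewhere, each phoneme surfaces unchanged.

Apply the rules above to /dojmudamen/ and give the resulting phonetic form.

[dojmudãmẽn]

/d/ stays [d].
/o/ — between /d/ and /j/; rule 1 does not apply here → [o].
/j/ (between /o/ and /m/): no rule targets it → [j].
/m/ stays [m].
/u/ (between /m/ and /d/) fails the environment for rule 1, so it stays [u].
/d/ — not in any rule's target class → [d].
/a/ meets the environment for rule 1 (before a nasal consonant) → [ã].
/m/ stays [m].
/e/ meets the environment for rule 1 (before a nasal consonant) → [ẽ].
/n/ stays [n].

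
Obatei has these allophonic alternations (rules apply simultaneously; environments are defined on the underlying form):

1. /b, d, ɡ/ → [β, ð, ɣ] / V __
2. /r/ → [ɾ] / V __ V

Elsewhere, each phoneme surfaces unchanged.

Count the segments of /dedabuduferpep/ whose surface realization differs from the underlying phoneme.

3

Segments that undergo a rule: /d/ → [ð] (rule 1); /b/ → [β] (rule 1); /d/ → [ð] (rule 1).
All other segments surface unchanged.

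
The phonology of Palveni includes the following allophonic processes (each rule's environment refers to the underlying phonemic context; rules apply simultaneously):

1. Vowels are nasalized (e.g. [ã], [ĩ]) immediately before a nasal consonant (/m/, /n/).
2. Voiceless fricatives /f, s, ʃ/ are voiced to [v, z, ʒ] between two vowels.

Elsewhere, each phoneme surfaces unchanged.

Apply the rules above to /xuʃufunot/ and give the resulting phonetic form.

[xuʒuvũnot]

/x/ stays [x].
/u/ (between /x/ and /ʃ/) is in the target of rule 1 but the environment (before a nasal consonant) is not met → [u].
/ʃ/ meets the environment for rule 2 (between two vowels) → [ʒ].
/u/ (between /ʃ/ and /f/) is in the target of rule 1 but the environment (before a nasal consonant) is not met → [u].
/f/ (between /u/ and /u/) occurs between two vowels → [v] by rule 2.
/u/ (between /f/ and /n/): before a nasal consonant, so rule 1 applies → [ũ].
/n/ (between /u/ and /o/): no rule targets it → [n].
/o/ (between /n/ and /t/) fails the environment for rule 1, so it stays [o].
/t/ stays [t].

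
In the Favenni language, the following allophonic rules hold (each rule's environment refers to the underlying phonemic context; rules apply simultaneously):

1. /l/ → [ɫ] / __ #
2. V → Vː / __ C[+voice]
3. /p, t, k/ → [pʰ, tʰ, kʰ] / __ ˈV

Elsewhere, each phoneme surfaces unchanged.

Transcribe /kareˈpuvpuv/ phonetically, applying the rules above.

/k/ (word-initial) is in the target of rule 3 but the environment (immediately before a stressed vowel) is not met → [k].
/a/ — between /k/ and /r/, before a voiced consonant — surfaces as [aː] (rule 2).
/r/ — not in any rule's target class → [r].
/e/ — between /r/ and /p/; rule 2 does not apply here → [e].
/p/ (between /e/ and /u/): immediately before a stressed vowel, so rule 3 applies → [pʰ].
/u/ (between /p/ and /v/): before a voiced consonant, so rule 2 applies → [uː].
/v/ stays [v].
/p/ (between /v/ and /u/): rule 3 targets it, but not immediately before a stressed vowel → unchanged [p].
/u/ (between /p/ and /v/) occurs before a voiced consonant → [uː] by rule 2.
/v/ (word-final) is unaffected → [v].

[kaːreˈpʰuːvpuːv]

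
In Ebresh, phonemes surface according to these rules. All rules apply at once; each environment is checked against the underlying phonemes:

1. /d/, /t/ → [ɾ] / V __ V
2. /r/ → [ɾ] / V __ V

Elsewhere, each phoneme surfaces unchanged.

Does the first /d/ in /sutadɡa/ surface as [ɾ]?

No

/d/ (between /a/ and /ɡ/): rule 1 targets it, but not between two vowels → unchanged [d].
The actual realization is [d], not [ɾ].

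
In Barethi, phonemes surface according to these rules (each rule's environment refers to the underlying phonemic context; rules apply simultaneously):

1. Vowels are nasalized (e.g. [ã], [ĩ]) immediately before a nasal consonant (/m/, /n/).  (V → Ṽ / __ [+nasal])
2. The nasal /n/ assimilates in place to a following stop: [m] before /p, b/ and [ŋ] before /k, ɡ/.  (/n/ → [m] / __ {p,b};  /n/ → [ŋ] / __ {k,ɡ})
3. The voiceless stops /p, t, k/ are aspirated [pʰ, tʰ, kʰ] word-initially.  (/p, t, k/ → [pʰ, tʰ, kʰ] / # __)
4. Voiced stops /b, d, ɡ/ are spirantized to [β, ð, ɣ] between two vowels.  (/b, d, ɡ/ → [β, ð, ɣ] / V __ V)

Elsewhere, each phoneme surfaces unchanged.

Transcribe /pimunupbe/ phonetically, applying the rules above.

/p/ (word-initial): word-initially, so rule 3 applies → [pʰ].
/i/ — between /p/ and /m/, before a nasal consonant — surfaces as [ĩ] (rule 1).
Rule 1 applies to /u/ (between /m/ and /n/: before a nasal consonant) → [ũ].
/n/ — between /u/ and /u/; rule 2 does not apply here → [n].
/u/ (between /n/ and /p/) is in the target of rule 1 but the environment (before a nasal consonant) is not met → [u].
/p/ (between /u/ and /b/) is in the target of rule 3 but the environment (word-initially) is not met → [p].
/b/ (between /p/ and /e/) fails the environment for rule 4, so it stays [b].
/e/ — word-final; rule 1 does not apply here → [e].

[pʰĩmũnupbe]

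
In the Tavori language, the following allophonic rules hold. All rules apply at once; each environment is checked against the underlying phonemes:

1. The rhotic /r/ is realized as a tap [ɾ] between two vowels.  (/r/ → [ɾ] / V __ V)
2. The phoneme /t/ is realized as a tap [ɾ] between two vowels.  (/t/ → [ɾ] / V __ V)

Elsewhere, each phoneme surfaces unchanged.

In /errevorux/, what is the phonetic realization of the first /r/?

[r]

/r/ (between /e/ and /r/) fails the environment for rule 1, so it stays [r].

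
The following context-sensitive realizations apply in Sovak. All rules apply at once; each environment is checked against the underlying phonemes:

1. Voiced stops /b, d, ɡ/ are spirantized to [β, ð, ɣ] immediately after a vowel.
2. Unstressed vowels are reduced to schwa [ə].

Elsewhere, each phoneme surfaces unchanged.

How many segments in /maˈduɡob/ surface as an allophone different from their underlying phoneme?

5

Segments that undergo a rule: /a/ → [ə] (rule 2); /d/ → [ð] (rule 1); /ɡ/ → [ɣ] (rule 1); /o/ → [ə] (rule 2); /b/ → [β] (rule 1).
All other segments surface unchanged.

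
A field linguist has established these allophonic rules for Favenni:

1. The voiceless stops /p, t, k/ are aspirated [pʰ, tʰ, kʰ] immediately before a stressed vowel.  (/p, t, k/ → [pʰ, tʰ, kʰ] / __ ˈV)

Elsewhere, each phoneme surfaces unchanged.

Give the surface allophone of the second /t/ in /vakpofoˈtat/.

/t/ — word-final; rule 1 does not apply here → [t].

[t]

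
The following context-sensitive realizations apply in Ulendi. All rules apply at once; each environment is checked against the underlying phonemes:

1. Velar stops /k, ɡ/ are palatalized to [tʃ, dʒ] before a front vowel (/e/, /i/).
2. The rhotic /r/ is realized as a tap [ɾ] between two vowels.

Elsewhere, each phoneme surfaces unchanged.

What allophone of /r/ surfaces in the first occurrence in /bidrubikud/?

/r/ (between /d/ and /u/) fails the environment for rule 2, so it stays [r].

[r]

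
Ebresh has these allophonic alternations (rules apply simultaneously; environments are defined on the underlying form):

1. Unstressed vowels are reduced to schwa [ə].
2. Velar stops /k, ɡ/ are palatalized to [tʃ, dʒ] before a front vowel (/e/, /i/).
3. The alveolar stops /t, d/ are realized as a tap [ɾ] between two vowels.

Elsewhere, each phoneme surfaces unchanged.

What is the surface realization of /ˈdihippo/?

/d/ — word-initial; rule 3 does not apply here → [d].
/i/ — between /d/ and /h/; rule 1 does not apply here → [i].
/i/ meets the environment for rule 1 (in an unstressed syllable) → [ə].
/o/ meets the environment for rule 1 (in an unstressed syllable) → [ə].

[ˈdihəppə]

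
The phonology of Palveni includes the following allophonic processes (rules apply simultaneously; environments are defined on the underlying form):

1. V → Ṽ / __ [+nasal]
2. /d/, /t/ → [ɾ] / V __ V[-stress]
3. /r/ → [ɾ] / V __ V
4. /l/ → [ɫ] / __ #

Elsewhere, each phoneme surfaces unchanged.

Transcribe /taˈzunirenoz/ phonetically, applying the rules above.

[taˈzũniɾẽnoz]

/t/ — word-initial; rule 2 does not apply here → [t].
/a/ (between /t/ and /z/) is in the target of rule 1 but the environment (before a nasal consonant) is not met → [a].
/z/ (between /a/ and /u/) is unaffected → [z].
/u/ (between /z/ and /n/): before a nasal consonant, so rule 1 applies → [ũ].
/n/ (between /u/ and /i/) is unaffected → [n].
/i/ (between /n/ and /r/) fails the environment for rule 1, so it stays [i].
/r/ meets the environment for rule 3 (between two vowels) → [ɾ].
/e/ meets the environment for rule 1 (before a nasal consonant) → [ẽ].
/n/ (between /e/ and /o/): no rule targets it → [n].
/o/ (between /n/ and /z/) fails the environment for rule 1, so it stays [o].
/z/ (word-final): no rule targets it → [z].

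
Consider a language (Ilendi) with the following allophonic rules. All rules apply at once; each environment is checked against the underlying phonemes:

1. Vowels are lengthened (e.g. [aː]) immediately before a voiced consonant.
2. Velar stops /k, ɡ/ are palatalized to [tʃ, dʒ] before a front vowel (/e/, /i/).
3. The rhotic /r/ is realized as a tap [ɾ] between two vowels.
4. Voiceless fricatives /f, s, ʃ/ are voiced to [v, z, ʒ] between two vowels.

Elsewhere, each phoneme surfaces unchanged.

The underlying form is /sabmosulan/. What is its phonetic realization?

[saːbmozuːlaːn]

/s/ — word-initial; rule 4 does not apply here → [s].
Rule 1 applies to /a/ (between /s/ and /b/: before a voiced consonant) → [aː].
/b/ (between /a/ and /m/): no rule targets it → [b].
/m/ stays [m].
/o/ — between /m/ and /s/; rule 1 does not apply here → [o].
/s/ — between /o/ and /u/, between two vowels — surfaces as [z] (rule 4).
/u/ — between /s/ and /l/, before a voiced consonant — surfaces as [uː] (rule 1).
/l/ — not in any rule's target class → [l].
/a/ — between /l/ and /n/, before a voiced consonant — surfaces as [aː] (rule 1).
/n/ (word-final) is unaffected → [n].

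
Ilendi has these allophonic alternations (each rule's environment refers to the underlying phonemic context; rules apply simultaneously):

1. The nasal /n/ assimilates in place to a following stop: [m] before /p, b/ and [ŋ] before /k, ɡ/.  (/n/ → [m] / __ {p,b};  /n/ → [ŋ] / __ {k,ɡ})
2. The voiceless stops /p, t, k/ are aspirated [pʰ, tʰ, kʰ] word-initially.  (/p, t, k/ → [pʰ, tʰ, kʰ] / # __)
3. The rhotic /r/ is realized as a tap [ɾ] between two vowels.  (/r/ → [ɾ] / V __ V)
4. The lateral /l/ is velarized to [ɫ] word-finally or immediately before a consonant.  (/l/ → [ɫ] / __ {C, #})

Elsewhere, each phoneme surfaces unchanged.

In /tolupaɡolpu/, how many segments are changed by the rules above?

2

Segments that undergo a rule: /t/ → [tʰ] (rule 2); /l/ → [ɫ] (rule 4).
All other segments surface unchanged.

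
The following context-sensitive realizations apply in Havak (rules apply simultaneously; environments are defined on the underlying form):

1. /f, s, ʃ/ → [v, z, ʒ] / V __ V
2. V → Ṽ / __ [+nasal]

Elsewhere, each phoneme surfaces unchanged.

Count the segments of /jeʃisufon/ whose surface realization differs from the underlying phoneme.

4

Segments that undergo a rule: /ʃ/ → [ʒ] (rule 1); /s/ → [z] (rule 1); /f/ → [v] (rule 1); /o/ → [õ] (rule 2).
All other segments surface unchanged.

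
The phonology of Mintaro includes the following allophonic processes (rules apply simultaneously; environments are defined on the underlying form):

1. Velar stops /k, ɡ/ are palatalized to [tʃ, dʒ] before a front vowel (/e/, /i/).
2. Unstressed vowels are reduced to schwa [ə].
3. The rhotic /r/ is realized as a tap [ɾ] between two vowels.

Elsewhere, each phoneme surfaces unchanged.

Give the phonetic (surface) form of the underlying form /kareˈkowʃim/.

/k/ (word-initial) is in the target of rule 1 but the environment (before a front vowel) is not met → [k].
/a/ meets the environment for rule 2 (in an unstressed syllable) → [ə].
/r/ meets the environment for rule 3 (between two vowels) → [ɾ].
/e/ — between /r/ and /k/, in an unstressed syllable — surfaces as [ə] (rule 2).
/k/ (between /e/ and /o/): rule 1 targets it, but not before a front vowel → unchanged [k].
/o/ (between /k/ and /w/): rule 2 targets it, but not in an unstressed syllable → unchanged [o].
/i/ — between /ʃ/ and /m/, in an unstressed syllable — surfaces as [ə] (rule 2).

[kəɾəˈkowʃəm]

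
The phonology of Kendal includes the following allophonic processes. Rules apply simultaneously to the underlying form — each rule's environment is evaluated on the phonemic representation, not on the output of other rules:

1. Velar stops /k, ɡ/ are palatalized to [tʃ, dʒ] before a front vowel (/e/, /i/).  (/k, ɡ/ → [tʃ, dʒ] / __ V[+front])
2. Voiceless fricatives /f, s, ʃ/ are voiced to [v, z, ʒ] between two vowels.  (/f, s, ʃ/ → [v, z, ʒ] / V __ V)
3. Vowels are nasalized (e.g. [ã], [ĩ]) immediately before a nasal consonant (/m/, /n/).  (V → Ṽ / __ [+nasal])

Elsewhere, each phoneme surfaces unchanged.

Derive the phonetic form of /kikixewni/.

[tʃitʃixewni]

/k/ (word-initial): before a front vowel, so rule 1 applies → [tʃ].
/i/ (between /k/ and /k/) is in the target of rule 3 but the environment (before a nasal consonant) is not met → [i].
/k/ (between /i/ and /i/): before a front vowel, so rule 1 applies → [tʃ].
/i/ (between /k/ and /x/) is in the target of rule 3 but the environment (before a nasal consonant) is not met → [i].
/x/ stays [x].
/e/ — between /x/ and /w/; rule 3 does not apply here → [e].
/w/ — not in any rule's target class → [w].
/n/ (between /w/ and /i/) is unaffected → [n].
/i/ (word-final): rule 3 targets it, but not before a nasal consonant → unchanged [i].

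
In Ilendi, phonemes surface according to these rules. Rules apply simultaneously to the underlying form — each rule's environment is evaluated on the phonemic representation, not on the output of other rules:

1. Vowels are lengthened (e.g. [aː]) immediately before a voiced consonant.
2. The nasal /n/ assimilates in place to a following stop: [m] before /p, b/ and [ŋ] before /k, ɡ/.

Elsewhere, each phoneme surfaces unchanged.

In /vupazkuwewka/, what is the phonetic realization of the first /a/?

/a/ (between /p/ and /z/) occurs before a voiced consonant → [aː] by rule 1.

[aː]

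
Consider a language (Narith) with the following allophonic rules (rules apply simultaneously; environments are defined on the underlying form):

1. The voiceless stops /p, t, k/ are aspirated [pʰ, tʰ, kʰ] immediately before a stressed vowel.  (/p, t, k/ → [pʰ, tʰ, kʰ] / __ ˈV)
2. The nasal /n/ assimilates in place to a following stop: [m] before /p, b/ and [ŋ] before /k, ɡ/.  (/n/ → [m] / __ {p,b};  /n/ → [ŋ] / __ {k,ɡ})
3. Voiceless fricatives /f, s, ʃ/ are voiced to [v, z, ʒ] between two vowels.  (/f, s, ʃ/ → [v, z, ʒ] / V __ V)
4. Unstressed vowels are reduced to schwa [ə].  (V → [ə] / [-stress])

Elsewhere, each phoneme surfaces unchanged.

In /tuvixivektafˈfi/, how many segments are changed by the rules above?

Segments that undergo a rule: /u/ → [ə] (rule 4); /i/ → [ə] (rule 4); /i/ → [ə] (rule 4); /e/ → [ə] (rule 4); /a/ → [ə] (rule 4).
All other segments surface unchanged.

5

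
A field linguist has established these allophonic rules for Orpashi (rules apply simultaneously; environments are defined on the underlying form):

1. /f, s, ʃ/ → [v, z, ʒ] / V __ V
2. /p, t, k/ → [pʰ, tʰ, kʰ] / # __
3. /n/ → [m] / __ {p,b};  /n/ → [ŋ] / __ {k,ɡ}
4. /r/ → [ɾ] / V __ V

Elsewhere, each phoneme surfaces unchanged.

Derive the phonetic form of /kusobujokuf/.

[kʰuzobujokuf]

Rule 2 applies to /k/ (word-initial: word-initially) → [kʰ].
/u/ — not in any rule's target class → [u].
/s/ meets the environment for rule 1 (between two vowels) → [z].
/o/ — not in any rule's target class → [o].
/b/ stays [b].
/u/ — not in any rule's target class → [u].
/j/ — not in any rule's target class → [j].
/o/ — not in any rule's target class → [o].
/k/ (between /o/ and /u/) fails the environment for rule 2, so it stays [k].
/u/ (between /k/ and /f/): no rule targets it → [u].
/f/ (word-final) fails the environment for rule 1, so it stays [f].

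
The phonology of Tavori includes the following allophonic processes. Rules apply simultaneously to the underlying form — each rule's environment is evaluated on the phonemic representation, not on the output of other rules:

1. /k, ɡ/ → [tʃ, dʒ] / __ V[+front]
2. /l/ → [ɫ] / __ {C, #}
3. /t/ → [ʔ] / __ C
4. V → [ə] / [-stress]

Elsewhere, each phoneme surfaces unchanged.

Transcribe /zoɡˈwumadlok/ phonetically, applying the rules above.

/z/ (word-initial) is unaffected → [z].
Rule 4 applies to /o/ (between /z/ and /ɡ/: in an unstressed syllable) → [ə].
/ɡ/ (between /o/ and /w/) fails the environment for rule 1, so it stays [ɡ].
/w/ stays [w].
/u/ (between /w/ and /m/): rule 4 targets it, but not in an unstressed syllable → unchanged [u].
/m/ stays [m].
/a/ (between /m/ and /d/) occurs in an unstressed syllable → [ə] by rule 4.
/d/ — not in any rule's target class → [d].
/l/ (between /d/ and /o/): rule 2 targets it, but not word-finally or immediately before a consonant → unchanged [l].
/o/ (between /l/ and /k/) occurs in an unstressed syllable → [ə] by rule 4.
/k/ (word-final): rule 1 targets it, but not before a front vowel → unchanged [k].

[zəɡˈwumədlək]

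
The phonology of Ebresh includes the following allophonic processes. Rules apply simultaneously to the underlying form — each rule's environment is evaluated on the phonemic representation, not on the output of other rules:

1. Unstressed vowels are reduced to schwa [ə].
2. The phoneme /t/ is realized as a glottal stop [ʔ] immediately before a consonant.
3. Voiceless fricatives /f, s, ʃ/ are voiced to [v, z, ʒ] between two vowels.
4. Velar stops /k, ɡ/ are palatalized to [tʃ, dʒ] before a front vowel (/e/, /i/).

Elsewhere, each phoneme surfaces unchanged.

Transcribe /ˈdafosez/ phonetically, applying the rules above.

[ˈdavəzəz]

/d/ stays [d].
/a/ — between /d/ and /f/; rule 1 does not apply here → [a].
/f/ — between /a/ and /o/, between two vowels — surfaces as [v] (rule 3).
/o/ (between /f/ and /s/) occurs in an unstressed syllable → [ə] by rule 1.
/s/ (between /o/ and /e/) occurs between two vowels → [z] by rule 3.
/e/ (between /s/ and /z/) occurs in an unstressed syllable → [ə] by rule 1.
/z/ stays [z].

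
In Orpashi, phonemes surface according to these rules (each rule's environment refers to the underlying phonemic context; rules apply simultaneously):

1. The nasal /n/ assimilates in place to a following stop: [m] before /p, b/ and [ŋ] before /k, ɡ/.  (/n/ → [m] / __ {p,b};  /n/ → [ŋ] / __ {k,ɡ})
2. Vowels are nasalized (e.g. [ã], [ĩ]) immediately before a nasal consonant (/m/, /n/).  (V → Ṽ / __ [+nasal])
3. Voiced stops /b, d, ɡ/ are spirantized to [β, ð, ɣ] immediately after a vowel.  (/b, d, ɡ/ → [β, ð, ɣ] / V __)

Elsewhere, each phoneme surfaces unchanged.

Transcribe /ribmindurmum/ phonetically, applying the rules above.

/r/ (word-initial): no rule targets it → [r].
/i/ (between /r/ and /b/) is in the target of rule 2 but the environment (before a nasal consonant) is not met → [i].
/b/ (between /i/ and /m/): immediately after a vowel, so rule 3 applies → [β].
/m/ — not in any rule's target class → [m].
Rule 2 applies to /i/ (between /m/ and /n/: before a nasal consonant) → [ĩ].
/n/ (between /i/ and /d/) fails the environment for rule 1, so it stays [n].
/d/ — between /n/ and /u/; rule 3 does not apply here → [d].
/u/ (between /d/ and /r/) fails the environment for rule 2, so it stays [u].
/r/ (between /u/ and /m/) is unaffected → [r].
/m/ — not in any rule's target class → [m].
/u/ (between /m/ and /m/) occurs before a nasal consonant → [ũ] by rule 2.
/m/ stays [m].

[riβmĩndurmũm]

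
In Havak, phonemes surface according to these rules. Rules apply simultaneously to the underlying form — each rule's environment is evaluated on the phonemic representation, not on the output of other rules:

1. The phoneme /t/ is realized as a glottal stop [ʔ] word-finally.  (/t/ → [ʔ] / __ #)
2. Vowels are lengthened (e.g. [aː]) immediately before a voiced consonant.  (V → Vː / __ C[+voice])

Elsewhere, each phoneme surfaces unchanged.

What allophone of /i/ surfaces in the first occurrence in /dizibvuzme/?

[iː]

Rule 2 applies to /i/ (between /d/ and /z/: before a voiced consonant) → [iː].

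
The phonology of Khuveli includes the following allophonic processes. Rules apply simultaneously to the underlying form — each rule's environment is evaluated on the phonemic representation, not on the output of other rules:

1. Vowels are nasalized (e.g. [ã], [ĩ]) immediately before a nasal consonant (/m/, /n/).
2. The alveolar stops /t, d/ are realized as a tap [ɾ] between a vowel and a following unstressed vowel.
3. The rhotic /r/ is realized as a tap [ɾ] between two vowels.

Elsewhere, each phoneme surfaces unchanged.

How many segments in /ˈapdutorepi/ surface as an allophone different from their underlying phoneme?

Segments that undergo a rule: /t/ → [ɾ] (rule 2); /r/ → [ɾ] (rule 3).
All other segments surface unchanged.

2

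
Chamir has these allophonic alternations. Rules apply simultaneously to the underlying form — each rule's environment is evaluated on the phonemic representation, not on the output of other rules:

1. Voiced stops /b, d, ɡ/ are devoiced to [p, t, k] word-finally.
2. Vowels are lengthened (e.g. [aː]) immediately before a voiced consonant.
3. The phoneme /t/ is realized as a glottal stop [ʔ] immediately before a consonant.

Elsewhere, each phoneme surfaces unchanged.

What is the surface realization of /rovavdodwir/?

[roːvaːvdoːdwiːr]

/r/ (word-initial) is unaffected → [r].
/o/ — between /r/ and /v/, before a voiced consonant — surfaces as [oː] (rule 2).
/v/ (between /o/ and /a/) is unaffected → [v].
/a/ (between /v/ and /v/): before a voiced consonant, so rule 2 applies → [aː].
/v/ — not in any rule's target class → [v].
/d/ — between /v/ and /o/; rule 1 does not apply here → [d].
/o/ (between /d/ and /d/): before a voiced consonant, so rule 2 applies → [oː].
/d/ (between /o/ and /w/) is in the target of rule 1 but the environment (word-finally) is not met → [d].
/w/ (between /d/ and /i/): no rule targets it → [w].
Rule 2 applies to /i/ (between /w/ and /r/: before a voiced consonant) → [iː].
/r/ stays [r].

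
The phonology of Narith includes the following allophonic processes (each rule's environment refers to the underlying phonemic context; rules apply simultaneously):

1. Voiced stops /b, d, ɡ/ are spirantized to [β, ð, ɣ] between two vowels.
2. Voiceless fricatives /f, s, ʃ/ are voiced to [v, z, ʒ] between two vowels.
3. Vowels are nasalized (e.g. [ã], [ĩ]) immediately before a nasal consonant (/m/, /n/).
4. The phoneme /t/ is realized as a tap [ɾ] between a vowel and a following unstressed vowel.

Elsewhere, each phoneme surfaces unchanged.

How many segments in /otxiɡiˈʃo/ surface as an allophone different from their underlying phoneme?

Segments that undergo a rule: /ɡ/ → [ɣ] (rule 1); /ʃ/ → [ʒ] (rule 2).
All other segments surface unchanged.

2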